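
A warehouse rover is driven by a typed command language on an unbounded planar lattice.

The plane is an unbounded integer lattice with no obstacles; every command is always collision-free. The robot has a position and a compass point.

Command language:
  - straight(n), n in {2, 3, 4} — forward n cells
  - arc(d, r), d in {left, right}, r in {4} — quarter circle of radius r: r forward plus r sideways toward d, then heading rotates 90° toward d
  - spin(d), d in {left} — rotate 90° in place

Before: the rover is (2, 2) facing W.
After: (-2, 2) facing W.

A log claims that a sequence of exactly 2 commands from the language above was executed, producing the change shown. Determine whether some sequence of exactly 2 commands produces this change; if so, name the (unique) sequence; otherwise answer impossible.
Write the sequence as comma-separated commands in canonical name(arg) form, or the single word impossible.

key: heading stays W — no command in the sequence turns
begin: (2, 2) facing W
[1] after straight(2): (0, 2) facing W
[2] after straight(2): (-2, 2) facing W
no other 2-command option fits: unique.

straight(2), straight(2)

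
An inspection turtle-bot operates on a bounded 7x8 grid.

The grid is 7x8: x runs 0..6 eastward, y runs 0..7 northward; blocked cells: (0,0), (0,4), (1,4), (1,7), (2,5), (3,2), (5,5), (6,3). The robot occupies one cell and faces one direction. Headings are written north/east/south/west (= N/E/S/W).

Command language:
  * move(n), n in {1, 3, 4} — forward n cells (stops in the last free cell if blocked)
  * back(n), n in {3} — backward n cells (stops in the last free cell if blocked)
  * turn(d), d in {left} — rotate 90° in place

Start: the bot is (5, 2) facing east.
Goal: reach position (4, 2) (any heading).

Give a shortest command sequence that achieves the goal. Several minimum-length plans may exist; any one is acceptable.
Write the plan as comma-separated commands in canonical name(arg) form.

back(3)

t0: (5, 2) facing east
1. back(3) → (4, 2) facing east
minimal: 1 command(s), checked below 1.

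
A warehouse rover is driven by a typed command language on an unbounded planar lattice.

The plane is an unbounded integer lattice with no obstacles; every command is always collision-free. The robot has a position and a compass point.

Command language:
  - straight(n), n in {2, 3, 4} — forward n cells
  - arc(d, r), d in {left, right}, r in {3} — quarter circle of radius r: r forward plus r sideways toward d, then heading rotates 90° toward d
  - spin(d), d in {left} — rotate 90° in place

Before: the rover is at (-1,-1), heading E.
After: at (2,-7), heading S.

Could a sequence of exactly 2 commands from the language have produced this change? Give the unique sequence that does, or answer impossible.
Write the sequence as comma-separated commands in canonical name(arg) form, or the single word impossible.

arc(right, 3), straight(3)

key: running straight(3) before arc(right, 3) would end elsewhere — order is forced
begin: at (-1,-1), heading E
t=1 arc(right, 3) ⇒ at (2,-4), heading S
t=2 straight(3) ⇒ at (2,-7), heading S
uniquely the one of 36 2-step routes that fits.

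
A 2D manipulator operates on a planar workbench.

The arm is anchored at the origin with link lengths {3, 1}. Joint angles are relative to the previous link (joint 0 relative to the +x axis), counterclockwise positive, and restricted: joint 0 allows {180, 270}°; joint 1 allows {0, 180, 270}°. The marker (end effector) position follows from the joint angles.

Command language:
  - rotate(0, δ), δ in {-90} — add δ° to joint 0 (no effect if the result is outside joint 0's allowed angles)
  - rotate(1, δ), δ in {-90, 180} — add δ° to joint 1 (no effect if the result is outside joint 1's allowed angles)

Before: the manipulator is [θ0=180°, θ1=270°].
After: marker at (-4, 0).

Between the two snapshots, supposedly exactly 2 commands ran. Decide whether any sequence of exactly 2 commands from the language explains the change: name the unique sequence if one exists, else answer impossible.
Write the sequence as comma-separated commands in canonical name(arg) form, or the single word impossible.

rotate(1, -90), rotate(1, 180)

key: running rotate(1, 180) before rotate(1, -90) would end elsewhere — order is forced
t0: [θ0=180°, θ1=270°]
[1] after rotate(1, -90): [θ0=180°, θ1=180°]
[2] after rotate(1, 180): [θ0=180°, θ1=0°]
no rival 2-sequence matches.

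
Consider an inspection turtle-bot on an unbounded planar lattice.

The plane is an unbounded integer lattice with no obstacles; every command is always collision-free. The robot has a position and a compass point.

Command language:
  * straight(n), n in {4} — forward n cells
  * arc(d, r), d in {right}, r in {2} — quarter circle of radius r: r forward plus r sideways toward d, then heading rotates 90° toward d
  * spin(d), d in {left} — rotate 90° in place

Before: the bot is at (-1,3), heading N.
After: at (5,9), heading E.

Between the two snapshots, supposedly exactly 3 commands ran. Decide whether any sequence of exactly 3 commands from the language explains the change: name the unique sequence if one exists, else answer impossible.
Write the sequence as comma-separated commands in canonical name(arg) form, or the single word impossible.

key: cell and facing (now E) both changed — the 3 commands mix motion and turning
start: at (-1,3), heading N
step 1 (straight(4)): at (-1,7), heading N
step 2 (arc(right, 2)): at (1,9), heading E
step 3 (straight(4)): at (5,9), heading E
no other 3-command option fits: unique.

straight(4), arc(right, 2), straight(4)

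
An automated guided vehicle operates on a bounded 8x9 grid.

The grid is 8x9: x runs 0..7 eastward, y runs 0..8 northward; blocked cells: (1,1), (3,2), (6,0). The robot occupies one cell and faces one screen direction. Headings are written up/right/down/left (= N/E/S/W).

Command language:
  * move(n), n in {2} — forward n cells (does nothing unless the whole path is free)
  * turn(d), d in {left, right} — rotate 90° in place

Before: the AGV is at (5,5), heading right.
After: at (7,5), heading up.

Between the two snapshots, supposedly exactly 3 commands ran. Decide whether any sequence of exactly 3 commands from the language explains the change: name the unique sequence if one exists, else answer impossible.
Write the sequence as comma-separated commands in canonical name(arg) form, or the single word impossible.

key: the second move(2) would leave the grid, so it does nothing
t0: at (5,5), heading right
t=1 move(2) ⇒ at (7,5), heading right
t=2 move(2) ⇒ at (7,5), heading right
t=3 turn(left) ⇒ at (7,5), heading up
uniquely the one of 27 3-step routes that fits.

move(2), move(2), turn(left)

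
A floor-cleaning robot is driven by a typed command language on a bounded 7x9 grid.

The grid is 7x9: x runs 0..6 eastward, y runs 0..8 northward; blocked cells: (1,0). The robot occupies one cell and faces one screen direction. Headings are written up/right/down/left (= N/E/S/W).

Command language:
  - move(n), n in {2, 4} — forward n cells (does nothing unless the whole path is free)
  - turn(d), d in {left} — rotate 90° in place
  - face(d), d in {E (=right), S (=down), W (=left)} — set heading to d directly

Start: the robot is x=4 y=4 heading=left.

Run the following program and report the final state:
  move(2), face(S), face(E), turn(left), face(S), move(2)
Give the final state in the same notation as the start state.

x=2 y=2 heading=down

start: x=4 y=4 heading=left
step 1 (move(2)): x=2 y=4 heading=left
step 2 (face(S)): x=2 y=4 heading=down
step 3 (face(E)): x=2 y=4 heading=right
step 4 (turn(left)): x=2 y=4 heading=up
step 5 (face(S)): x=2 y=4 heading=down
step 6 (move(2)): x=2 y=2 heading=down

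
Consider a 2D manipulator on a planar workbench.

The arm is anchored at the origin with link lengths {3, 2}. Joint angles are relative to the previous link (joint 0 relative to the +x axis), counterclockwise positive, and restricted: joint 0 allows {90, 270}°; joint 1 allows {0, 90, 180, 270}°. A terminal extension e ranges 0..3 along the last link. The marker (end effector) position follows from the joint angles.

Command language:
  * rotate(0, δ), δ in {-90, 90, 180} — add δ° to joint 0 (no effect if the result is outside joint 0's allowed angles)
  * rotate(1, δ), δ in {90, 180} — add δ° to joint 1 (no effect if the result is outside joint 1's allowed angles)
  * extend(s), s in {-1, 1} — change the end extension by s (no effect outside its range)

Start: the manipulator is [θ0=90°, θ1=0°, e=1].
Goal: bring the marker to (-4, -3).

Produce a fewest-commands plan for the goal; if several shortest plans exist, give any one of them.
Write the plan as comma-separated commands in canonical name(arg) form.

t0: [θ0=90°, θ1=0°, e=1]
1. rotate(1, 90) → [θ0=90°, θ1=90°, e=1]
2. extend(1) → [θ0=90°, θ1=90°, e=2]
3. rotate(1, 180) → [θ0=90°, θ1=270°, e=2]
4. rotate(0, 180) → [θ0=270°, θ1=270°, e=2]
no 3-step plan works, so 4 is optimal.

rotate(1, 90), extend(1), rotate(1, 180), rotate(0, 180)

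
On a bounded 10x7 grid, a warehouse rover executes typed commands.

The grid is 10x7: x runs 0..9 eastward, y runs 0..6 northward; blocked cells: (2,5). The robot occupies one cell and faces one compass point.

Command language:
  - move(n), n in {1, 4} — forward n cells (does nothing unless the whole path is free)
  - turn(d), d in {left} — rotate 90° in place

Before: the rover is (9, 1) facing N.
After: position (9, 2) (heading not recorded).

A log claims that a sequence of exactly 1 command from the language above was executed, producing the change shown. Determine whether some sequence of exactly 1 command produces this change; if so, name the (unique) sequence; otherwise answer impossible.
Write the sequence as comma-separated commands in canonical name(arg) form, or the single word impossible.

start: (9, 1) facing N
[1] after move(1): (9, 2) facing N
no other 1-command option fits: unique.

move(1)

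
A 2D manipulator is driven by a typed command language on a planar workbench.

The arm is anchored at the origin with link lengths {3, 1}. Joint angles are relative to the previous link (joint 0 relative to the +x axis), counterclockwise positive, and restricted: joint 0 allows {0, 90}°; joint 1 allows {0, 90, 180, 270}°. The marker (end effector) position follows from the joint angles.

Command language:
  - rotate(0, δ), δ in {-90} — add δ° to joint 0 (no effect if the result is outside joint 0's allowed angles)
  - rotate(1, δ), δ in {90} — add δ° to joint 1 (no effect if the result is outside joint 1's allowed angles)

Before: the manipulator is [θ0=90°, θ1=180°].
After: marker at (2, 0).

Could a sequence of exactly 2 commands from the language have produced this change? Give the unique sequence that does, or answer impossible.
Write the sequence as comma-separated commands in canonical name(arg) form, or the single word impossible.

rotate(0, -90), rotate(0, -90)

begin: [θ0=90°, θ1=180°]
1. rotate(0, -90) → [θ0=0°, θ1=180°]
2. rotate(0, -90) → [θ0=0°, θ1=180°]
no other 2-command option fits: unique.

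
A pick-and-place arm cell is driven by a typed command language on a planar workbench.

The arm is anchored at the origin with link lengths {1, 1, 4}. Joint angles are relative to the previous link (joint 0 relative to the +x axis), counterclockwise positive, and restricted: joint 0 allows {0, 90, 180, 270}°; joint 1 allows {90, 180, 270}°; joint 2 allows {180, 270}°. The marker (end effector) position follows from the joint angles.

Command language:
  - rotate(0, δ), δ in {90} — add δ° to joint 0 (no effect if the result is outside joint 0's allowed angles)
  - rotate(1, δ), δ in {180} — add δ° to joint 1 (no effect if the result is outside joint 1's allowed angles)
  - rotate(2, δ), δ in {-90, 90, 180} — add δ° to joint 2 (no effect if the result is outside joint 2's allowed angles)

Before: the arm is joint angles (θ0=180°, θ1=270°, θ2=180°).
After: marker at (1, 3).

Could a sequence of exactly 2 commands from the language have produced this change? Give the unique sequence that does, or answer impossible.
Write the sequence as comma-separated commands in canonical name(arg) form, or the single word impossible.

begin: joint angles (θ0=180°, θ1=270°, θ2=180°)
[1] after rotate(0, 90): joint angles (θ0=270°, θ1=270°, θ2=180°)
[2] after rotate(0, 90): joint angles (θ0=0°, θ1=270°, θ2=180°)
no rival 2-sequence matches.

rotate(0, 90), rotate(0, 90)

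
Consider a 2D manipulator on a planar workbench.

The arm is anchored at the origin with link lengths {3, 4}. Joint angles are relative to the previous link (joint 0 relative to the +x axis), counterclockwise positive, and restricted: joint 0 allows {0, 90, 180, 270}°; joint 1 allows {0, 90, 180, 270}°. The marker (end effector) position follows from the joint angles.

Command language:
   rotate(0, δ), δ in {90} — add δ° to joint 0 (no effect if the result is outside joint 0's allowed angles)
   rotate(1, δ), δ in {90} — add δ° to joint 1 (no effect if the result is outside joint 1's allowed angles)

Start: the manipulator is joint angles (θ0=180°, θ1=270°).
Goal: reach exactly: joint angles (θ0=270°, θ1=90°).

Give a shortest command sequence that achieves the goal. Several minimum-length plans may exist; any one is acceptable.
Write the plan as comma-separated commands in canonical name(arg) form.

begin: joint angles (θ0=180°, θ1=270°)
[1] after rotate(0, 90): joint angles (θ0=270°, θ1=270°)
[2] after rotate(1, 90): joint angles (θ0=270°, θ1=0°)
[3] after rotate(1, 90): joint angles (θ0=270°, θ1=90°)
shorter routes all fall short; 3 is best.

rotate(0, 90), rotate(1, 90), rotate(1, 90)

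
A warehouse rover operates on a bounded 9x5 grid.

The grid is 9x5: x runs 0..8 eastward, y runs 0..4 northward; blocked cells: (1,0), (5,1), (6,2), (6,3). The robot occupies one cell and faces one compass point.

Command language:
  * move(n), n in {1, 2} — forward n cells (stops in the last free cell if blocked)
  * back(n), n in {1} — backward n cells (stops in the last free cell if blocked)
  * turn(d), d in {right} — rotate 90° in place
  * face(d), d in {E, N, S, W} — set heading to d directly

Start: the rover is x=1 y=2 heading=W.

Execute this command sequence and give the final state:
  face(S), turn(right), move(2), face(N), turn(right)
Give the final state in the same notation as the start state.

t0: x=1 y=2 heading=W
t=1 face(S) ⇒ x=1 y=2 heading=S
t=2 turn(right) ⇒ x=1 y=2 heading=W
t=3 move(2) ⇒ x=0 y=2 heading=W
t=4 face(N) ⇒ x=0 y=2 heading=N
t=5 turn(right) ⇒ x=0 y=2 heading=E

x=0 y=2 heading=E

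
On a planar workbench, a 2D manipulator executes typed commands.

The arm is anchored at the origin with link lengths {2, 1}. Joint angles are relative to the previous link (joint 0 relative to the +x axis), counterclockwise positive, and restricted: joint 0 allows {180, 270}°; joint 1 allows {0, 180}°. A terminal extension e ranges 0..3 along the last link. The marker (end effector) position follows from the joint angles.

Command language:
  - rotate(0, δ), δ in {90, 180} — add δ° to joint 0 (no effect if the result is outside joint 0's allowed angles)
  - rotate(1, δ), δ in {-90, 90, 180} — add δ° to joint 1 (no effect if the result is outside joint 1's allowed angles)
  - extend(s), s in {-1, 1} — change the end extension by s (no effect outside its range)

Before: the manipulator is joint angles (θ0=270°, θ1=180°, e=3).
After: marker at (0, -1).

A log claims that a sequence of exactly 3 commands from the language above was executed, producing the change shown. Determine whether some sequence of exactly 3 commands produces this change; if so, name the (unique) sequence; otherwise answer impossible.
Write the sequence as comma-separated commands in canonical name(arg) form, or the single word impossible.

extend(-1), extend(-1), extend(-1)

initial: joint angles (θ0=270°, θ1=180°, e=3)
t=1 extend(-1) ⇒ joint angles (θ0=270°, θ1=180°, e=2)
t=2 extend(-1) ⇒ joint angles (θ0=270°, θ1=180°, e=1)
t=3 extend(-1) ⇒ joint angles (θ0=270°, θ1=180°, e=0)
all 343 alternatives checked — unique.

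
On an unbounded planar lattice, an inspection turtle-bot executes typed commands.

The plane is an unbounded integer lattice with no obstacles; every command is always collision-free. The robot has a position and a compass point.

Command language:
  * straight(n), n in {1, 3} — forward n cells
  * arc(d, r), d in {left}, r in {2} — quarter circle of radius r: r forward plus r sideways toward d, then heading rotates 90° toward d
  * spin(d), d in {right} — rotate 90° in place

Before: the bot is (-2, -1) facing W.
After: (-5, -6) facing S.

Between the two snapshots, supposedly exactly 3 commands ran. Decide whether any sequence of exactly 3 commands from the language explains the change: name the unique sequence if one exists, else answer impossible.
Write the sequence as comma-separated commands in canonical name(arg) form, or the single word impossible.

key: cell and facing (now S) both changed — the 3 commands mix motion and turning
start: (-2, -1) facing W
[1] after straight(1): (-3, -1) facing W
[2] after arc(left, 2): (-5, -3) facing S
[3] after straight(3): (-5, -6) facing S
uniquely the one of 64 3-step routes that fits.

straight(1), arc(left, 2), straight(3)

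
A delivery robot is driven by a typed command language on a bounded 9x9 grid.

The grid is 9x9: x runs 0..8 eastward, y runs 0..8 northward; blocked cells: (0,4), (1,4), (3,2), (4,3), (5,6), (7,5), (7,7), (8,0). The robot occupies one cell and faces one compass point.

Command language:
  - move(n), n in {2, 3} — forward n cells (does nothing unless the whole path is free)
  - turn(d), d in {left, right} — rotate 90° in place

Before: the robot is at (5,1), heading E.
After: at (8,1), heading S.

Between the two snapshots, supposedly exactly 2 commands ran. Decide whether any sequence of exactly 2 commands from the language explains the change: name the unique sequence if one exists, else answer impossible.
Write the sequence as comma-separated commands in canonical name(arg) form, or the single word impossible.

key: cell and facing (now S) both changed — the 2 commands mix motion and turning
t0: at (5,1), heading E
t=1 move(3) ⇒ at (8,1), heading E
t=2 turn(right) ⇒ at (8,1), heading S
no rival 2-sequence matches.

move(3), turn(right)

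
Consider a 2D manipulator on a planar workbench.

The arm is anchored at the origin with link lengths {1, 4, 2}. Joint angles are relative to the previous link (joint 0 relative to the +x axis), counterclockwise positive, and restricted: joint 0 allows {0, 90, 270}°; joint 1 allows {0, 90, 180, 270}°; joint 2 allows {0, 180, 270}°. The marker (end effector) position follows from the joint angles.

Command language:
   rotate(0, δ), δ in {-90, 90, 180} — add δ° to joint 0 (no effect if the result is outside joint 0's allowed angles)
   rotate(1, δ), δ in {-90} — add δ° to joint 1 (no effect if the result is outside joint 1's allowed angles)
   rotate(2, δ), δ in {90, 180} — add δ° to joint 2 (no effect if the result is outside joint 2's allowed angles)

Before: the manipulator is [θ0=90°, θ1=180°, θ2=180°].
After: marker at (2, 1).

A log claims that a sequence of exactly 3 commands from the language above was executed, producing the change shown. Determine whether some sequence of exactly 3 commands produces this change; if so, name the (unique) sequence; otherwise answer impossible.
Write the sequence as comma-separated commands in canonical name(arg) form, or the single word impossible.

t0: [θ0=90°, θ1=180°, θ2=180°]
t=1 rotate(1, -90) ⇒ [θ0=90°, θ1=90°, θ2=180°]
t=2 rotate(1, -90) ⇒ [θ0=90°, θ1=0°, θ2=180°]
t=3 rotate(1, -90) ⇒ [θ0=90°, θ1=270°, θ2=180°]
no rival 3-sequence matches.

rotate(1, -90), rotate(1, -90), rotate(1, -90)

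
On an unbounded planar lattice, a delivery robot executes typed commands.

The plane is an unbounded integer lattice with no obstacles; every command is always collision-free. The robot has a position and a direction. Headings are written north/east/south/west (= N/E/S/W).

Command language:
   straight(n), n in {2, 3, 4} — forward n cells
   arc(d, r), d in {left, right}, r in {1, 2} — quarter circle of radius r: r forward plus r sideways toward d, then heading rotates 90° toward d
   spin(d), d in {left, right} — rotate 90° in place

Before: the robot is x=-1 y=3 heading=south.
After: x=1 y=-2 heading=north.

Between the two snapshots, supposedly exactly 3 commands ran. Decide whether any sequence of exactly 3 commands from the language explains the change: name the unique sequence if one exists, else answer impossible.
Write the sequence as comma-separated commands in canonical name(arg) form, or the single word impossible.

key: cell and facing (now N) both changed — the 3 commands mix motion and turning
initial: x=-1 y=3 heading=south
step 1 (straight(3)): x=-1 y=0 heading=south
step 2 (arc(left, 2)): x=1 y=-2 heading=east
step 3 (spin(left)): x=1 y=-2 heading=north
no rival 3-sequence matches.

straight(3), arc(left, 2), spin(left)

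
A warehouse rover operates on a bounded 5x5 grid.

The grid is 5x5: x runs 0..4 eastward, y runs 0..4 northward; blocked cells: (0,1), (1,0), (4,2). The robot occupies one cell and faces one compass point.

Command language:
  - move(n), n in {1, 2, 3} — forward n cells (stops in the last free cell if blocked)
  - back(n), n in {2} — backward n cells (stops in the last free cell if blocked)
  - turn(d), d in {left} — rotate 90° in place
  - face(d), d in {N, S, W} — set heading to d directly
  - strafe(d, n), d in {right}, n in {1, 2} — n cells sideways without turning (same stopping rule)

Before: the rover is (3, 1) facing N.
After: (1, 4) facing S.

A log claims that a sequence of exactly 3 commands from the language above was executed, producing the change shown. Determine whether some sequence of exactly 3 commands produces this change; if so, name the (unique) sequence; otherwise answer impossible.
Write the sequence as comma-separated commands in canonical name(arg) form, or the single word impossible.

move(3), face(S), strafe(right, 2)

key: running strafe(right, 2) before move(3) would end elsewhere — order is forced
from: (3, 1) facing N
[1] after move(3): (3, 4) facing N
[2] after face(S): (3, 4) facing S
[3] after strafe(right, 2): (1, 4) facing S
no other 3-command option fits: unique.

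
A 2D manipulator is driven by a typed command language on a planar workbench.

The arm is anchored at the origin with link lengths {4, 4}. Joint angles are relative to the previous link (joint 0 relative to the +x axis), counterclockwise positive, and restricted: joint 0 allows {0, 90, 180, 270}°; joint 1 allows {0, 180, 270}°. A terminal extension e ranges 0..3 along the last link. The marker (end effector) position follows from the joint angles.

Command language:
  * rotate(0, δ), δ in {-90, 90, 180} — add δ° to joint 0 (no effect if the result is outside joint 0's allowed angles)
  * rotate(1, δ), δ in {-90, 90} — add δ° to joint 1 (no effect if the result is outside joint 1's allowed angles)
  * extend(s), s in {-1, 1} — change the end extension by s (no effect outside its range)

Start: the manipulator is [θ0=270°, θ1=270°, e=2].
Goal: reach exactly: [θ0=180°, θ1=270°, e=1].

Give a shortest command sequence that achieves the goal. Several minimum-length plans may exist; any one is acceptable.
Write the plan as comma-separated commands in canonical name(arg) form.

extend(-1), rotate(0, -90)

initial: [θ0=270°, θ1=270°, e=2]
t=1 extend(-1) ⇒ [θ0=270°, θ1=270°, e=1]
t=2 rotate(0, -90) ⇒ [θ0=180°, θ1=270°, e=1]
shorter routes all fall short; 2 is best.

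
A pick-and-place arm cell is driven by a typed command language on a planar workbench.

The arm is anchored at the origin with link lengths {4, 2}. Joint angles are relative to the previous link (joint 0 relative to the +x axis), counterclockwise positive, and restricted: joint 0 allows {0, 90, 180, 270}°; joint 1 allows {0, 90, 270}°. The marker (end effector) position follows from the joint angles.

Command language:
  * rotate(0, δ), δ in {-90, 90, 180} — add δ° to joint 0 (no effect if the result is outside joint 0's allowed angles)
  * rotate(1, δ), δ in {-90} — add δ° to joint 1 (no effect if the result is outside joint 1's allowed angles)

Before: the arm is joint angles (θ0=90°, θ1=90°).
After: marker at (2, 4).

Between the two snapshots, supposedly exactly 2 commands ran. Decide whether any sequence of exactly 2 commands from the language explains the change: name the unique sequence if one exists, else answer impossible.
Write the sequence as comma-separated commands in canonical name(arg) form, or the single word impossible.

rotate(1, -90), rotate(1, -90)

from: joint angles (θ0=90°, θ1=90°)
1. rotate(1, -90) → joint angles (θ0=90°, θ1=0°)
2. rotate(1, -90) → joint angles (θ0=90°, θ1=270°)
no rival 2-sequence matches.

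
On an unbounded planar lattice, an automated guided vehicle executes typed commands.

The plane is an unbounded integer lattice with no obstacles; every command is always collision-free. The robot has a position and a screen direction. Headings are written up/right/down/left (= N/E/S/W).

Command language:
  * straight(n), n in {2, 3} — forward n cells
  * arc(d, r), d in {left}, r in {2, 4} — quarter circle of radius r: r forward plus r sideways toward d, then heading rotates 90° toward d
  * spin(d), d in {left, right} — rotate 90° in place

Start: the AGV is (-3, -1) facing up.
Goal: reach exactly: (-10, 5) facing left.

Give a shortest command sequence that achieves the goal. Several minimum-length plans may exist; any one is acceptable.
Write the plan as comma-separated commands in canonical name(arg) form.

straight(2), arc(left, 4), straight(3)

t0: (-3, -1) facing up
step 1 (straight(2)): (-3, 1) facing up
step 2 (arc(left, 4)): (-7, 5) facing left
step 3 (straight(3)): (-10, 5) facing left
shorter routes all fall short; 3 is best.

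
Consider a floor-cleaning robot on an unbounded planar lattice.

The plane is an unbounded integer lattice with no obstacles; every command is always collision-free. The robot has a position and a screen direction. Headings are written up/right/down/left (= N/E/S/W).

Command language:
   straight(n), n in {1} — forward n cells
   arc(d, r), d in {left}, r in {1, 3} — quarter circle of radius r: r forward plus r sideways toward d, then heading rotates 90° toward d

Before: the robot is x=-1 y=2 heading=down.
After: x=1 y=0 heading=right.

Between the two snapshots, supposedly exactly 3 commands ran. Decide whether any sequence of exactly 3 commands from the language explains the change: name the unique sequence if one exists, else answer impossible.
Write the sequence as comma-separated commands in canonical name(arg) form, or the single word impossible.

straight(1), arc(left, 1), straight(1)

key: position moved to (1,0) AND the heading swung to E — translation plus rotation needed
initial: x=-1 y=2 heading=down
1. straight(1) → x=-1 y=1 heading=down
2. arc(left, 1) → x=0 y=0 heading=right
3. straight(1) → x=1 y=0 heading=right
all 27 alternatives checked — unique.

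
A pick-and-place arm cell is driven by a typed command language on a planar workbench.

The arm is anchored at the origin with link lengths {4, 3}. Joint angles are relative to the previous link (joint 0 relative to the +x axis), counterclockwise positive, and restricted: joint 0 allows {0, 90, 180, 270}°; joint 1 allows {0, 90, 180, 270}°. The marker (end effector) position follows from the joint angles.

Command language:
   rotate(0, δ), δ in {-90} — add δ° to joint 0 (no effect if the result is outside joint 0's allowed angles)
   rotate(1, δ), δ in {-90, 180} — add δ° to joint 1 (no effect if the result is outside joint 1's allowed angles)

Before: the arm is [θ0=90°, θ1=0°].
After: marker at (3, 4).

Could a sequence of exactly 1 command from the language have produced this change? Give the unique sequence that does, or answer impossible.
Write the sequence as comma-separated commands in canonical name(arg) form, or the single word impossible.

initial: [θ0=90°, θ1=0°]
1. rotate(1, -90) → [θ0=90°, θ1=270°]
no other 1-command option fits: unique.

rotate(1, -90)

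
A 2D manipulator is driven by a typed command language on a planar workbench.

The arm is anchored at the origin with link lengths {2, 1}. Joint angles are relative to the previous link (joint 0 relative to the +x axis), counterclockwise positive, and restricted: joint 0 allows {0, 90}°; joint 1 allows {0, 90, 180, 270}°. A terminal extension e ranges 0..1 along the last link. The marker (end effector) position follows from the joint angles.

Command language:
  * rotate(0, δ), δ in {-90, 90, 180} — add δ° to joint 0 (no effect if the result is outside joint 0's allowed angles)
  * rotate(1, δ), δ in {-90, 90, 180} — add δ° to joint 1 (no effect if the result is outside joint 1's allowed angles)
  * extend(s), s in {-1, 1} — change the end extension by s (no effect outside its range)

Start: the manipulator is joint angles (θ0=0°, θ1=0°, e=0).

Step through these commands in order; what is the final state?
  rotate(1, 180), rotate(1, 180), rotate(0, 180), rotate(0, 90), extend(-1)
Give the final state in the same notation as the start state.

begin: joint angles (θ0=0°, θ1=0°, e=0)
t=1 rotate(1, 180) ⇒ joint angles (θ0=0°, θ1=180°, e=0)
t=2 rotate(1, 180) ⇒ joint angles (θ0=0°, θ1=0°, e=0)
t=3 rotate(0, 180) ⇒ joint angles (θ0=0°, θ1=0°, e=0)
t=4 rotate(0, 90) ⇒ joint angles (θ0=90°, θ1=0°, e=0)
t=5 extend(-1) ⇒ joint angles (θ0=90°, θ1=0°, e=0)

joint angles (θ0=90°, θ1=0°, e=0)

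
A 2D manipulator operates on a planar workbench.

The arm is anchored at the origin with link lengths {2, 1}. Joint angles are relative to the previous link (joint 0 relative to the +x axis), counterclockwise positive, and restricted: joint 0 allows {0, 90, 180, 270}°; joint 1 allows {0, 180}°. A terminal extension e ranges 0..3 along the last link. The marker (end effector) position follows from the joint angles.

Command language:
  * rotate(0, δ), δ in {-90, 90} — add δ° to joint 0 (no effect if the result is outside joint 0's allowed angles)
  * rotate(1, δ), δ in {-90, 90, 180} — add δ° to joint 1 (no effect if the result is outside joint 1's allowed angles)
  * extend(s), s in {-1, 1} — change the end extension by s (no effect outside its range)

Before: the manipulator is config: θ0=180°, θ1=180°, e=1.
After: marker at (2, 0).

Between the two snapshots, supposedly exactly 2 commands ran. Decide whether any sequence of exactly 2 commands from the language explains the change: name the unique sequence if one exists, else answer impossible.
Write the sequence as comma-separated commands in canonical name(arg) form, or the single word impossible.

from: config: θ0=180°, θ1=180°, e=1
t=1 extend(1) ⇒ config: θ0=180°, θ1=180°, e=2
t=2 extend(1) ⇒ config: θ0=180°, θ1=180°, e=3
uniquely the one of 49 2-step routes that fits.

extend(1), extend(1)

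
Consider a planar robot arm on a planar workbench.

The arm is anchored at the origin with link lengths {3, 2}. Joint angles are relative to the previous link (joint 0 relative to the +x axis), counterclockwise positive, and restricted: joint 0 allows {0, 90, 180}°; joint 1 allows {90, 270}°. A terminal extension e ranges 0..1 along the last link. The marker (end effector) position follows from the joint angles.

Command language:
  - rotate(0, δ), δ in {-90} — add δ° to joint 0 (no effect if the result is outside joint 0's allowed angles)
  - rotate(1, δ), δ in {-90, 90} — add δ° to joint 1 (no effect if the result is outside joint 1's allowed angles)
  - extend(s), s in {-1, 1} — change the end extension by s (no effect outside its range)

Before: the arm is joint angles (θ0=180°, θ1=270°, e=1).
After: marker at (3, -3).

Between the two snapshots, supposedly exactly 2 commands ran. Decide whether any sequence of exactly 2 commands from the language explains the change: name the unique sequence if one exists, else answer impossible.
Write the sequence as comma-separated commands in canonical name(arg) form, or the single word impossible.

t0: joint angles (θ0=180°, θ1=270°, e=1)
[1] after rotate(0, -90): joint angles (θ0=90°, θ1=270°, e=1)
[2] after rotate(0, -90): joint angles (θ0=0°, θ1=270°, e=1)
no other 2-command option fits: unique.

rotate(0, -90), rotate(0, -90)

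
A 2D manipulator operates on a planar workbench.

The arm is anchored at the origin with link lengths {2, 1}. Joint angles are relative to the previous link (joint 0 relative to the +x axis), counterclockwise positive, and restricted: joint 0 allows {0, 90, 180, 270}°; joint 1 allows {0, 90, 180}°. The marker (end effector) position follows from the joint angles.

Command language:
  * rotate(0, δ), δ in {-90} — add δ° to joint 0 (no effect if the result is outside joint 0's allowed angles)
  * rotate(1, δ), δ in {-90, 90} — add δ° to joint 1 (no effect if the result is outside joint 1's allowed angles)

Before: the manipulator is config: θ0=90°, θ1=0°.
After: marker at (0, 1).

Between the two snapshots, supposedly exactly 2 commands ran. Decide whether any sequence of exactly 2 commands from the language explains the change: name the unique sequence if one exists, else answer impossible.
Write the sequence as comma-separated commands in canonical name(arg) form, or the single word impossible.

rotate(1, 90), rotate(1, 90)

initial: config: θ0=90°, θ1=0°
[1] after rotate(1, 90): config: θ0=90°, θ1=90°
[2] after rotate(1, 90): config: θ0=90°, θ1=180°
no rival 2-sequence matches.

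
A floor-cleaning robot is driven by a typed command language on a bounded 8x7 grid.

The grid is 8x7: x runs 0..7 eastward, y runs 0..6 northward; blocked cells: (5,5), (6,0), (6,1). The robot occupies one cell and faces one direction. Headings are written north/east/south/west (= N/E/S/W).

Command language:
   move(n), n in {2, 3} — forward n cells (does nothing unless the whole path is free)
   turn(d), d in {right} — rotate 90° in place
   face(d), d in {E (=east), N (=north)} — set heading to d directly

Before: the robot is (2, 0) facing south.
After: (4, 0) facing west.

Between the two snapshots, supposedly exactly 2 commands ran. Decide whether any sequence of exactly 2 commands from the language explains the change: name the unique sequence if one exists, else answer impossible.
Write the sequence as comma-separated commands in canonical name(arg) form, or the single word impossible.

impossible

every 2-command combo misses the target.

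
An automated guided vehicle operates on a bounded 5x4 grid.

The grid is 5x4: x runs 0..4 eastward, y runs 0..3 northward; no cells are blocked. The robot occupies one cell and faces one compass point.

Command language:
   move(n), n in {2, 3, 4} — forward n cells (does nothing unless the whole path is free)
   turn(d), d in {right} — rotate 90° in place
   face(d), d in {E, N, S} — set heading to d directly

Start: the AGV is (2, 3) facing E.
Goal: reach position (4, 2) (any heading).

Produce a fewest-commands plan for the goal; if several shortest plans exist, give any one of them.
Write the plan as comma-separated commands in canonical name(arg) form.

start: (2, 3) facing E
1. move(2) → (4, 3) facing E
2. face(S) → (4, 3) facing S
3. move(3) → (4, 0) facing S
4. face(N) → (4, 0) facing N
5. move(2) → (4, 2) facing N
no 4-step plan works, so 5 is optimal.

move(2), face(S), move(3), face(N), move(2)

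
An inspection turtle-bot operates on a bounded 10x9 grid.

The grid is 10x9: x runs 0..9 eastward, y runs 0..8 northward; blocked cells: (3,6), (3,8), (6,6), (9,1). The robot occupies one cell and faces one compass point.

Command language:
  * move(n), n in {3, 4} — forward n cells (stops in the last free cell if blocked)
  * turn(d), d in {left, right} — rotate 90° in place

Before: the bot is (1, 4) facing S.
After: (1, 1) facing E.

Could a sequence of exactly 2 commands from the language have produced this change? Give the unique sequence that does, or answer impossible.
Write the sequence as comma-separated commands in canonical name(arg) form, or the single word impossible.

move(3), turn(left)

key: position moved to (1,1) AND the heading swung to E — translation plus rotation needed
start: (1, 4) facing S
[1] after move(3): (1, 1) facing S
[2] after turn(left): (1, 1) facing E
uniquely the one of 16 2-step routes that fits.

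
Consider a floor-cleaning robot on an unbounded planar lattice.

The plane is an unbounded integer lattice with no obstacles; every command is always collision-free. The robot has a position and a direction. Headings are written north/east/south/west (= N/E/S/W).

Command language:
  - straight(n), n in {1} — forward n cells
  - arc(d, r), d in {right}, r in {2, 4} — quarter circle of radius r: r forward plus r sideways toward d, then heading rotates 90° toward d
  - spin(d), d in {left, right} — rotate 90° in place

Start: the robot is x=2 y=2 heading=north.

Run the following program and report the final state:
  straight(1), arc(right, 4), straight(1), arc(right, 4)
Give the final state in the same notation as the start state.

initial: x=2 y=2 heading=north
step 1 (straight(1)): x=2 y=3 heading=north
step 2 (arc(right, 4)): x=6 y=7 heading=east
step 3 (straight(1)): x=7 y=7 heading=east
step 4 (arc(right, 4)): x=11 y=3 heading=south

x=11 y=3 heading=south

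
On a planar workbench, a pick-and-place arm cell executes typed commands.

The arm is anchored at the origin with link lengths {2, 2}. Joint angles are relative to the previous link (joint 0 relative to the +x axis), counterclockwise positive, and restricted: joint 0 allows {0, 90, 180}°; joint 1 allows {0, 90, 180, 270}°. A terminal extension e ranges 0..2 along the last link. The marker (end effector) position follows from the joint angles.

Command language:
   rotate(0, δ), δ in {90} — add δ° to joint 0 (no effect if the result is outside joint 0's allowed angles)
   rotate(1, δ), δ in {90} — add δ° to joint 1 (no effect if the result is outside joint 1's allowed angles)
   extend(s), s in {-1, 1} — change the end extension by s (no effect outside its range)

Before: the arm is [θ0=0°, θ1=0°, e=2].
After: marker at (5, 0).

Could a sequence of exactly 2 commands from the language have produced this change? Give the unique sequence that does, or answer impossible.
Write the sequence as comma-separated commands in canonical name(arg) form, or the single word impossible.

key: order matters: swapping extend(1) and extend(-1) lands elsewhere
begin: [θ0=0°, θ1=0°, e=2]
step 1 (extend(1)): [θ0=0°, θ1=0°, e=2]
step 2 (extend(-1)): [θ0=0°, θ1=0°, e=1]
no rival 2-sequence matches.

extend(1), extend(-1)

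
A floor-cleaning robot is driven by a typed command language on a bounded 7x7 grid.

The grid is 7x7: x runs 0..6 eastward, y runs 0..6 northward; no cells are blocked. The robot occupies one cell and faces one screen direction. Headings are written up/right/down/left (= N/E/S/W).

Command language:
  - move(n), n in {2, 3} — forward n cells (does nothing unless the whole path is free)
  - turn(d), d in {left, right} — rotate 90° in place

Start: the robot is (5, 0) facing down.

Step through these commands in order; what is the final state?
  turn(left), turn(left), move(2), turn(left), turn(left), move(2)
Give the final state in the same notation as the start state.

start: (5, 0) facing down
1. turn(left) → (5, 0) facing right
2. turn(left) → (5, 0) facing up
3. move(2) → (5, 2) facing up
4. turn(left) → (5, 2) facing left
5. turn(left) → (5, 2) facing down
6. move(2) → (5, 0) facing down

(5, 0) facing down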